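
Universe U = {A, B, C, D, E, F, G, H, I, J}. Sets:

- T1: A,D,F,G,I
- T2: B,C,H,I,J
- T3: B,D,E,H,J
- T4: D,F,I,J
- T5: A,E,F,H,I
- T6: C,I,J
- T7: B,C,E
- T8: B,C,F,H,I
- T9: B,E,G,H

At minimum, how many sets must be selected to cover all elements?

3

T1, T2, T3 together cover {A, B, C, D, E, F, G, H, I, J} — every element.
No 2 of the 9 sets cover everything (all 36 pairs fall short), so 3 is minimum.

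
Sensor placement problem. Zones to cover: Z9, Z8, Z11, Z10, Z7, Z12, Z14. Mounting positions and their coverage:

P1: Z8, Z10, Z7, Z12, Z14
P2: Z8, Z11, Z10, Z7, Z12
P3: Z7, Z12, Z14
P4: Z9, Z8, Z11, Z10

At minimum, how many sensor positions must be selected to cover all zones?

2

P1, P4 together cover {Z9, Z8, Z11, Z10, Z7, Z12, Z14} — every zone.
No single sensor position contains all 7 zones, so 2 is optimal.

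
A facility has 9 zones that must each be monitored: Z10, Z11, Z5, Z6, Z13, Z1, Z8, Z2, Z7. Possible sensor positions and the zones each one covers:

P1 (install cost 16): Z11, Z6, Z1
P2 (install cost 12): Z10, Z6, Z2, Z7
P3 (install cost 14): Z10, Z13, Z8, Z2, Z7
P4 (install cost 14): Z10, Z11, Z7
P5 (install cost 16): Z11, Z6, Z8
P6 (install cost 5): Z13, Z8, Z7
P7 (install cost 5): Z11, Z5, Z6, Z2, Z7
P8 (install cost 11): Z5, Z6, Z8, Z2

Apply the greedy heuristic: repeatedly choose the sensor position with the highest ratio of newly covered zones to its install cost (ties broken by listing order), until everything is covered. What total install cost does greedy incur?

38

Pick 1: P7 adds 5 new (Z11, Z5, Z6, Z2, Z7) at install cost 5 (ratio 5/5).
Pick 2: P6 adds 2 new (Z13, Z8) at install cost 5 (ratio 2/5).
Pick 3: P2 adds 1 new (Z10) at install cost 12 (ratio 1/12).
Pick 4: P1 adds 1 new (Z1) at install cost 16 (ratio 1/16).
Greedy total install cost: 5 + 5 + 12 + 16 = 38. (The true optimum is 35, so greedy overshoots here.)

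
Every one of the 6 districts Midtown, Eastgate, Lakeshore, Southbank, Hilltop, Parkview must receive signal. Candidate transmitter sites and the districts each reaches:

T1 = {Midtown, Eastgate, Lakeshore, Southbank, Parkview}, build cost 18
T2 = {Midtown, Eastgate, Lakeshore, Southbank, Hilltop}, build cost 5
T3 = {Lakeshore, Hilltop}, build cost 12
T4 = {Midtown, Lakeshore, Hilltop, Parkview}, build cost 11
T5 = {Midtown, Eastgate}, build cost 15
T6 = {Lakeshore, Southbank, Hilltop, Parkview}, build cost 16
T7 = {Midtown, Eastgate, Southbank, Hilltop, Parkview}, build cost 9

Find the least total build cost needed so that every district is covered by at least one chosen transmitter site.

T2, T7 cover every district at build cost 5 + 9 = 14.
Any cover uses at least 2 transmitter sites; among all covering selections none totals below 14.

14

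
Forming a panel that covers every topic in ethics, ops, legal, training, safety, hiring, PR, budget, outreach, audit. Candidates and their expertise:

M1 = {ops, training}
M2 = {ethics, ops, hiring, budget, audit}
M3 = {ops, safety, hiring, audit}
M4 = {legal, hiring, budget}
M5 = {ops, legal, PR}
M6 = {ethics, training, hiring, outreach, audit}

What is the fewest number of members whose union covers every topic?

M2, M3, M5, M6 together cover {ethics, ops, legal, training, safety, hiring, PR, budget, outreach, audit} — every topic.
No 3 of the 6 members cover everything (all 20 triples fall short), so 4 is minimum.

4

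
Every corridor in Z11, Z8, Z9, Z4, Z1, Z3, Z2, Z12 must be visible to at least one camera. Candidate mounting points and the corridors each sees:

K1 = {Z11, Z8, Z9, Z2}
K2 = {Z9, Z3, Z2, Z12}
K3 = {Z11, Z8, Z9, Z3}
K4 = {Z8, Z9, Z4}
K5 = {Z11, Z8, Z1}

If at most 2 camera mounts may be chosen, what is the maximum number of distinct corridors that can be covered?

7

Choosing K2, K5 covers {Z11, Z8, Z9, Z1, Z3, Z2, Z12} — 7 corridors.
No choice of 2 camera mounts does better; here Z4 is left uncovered.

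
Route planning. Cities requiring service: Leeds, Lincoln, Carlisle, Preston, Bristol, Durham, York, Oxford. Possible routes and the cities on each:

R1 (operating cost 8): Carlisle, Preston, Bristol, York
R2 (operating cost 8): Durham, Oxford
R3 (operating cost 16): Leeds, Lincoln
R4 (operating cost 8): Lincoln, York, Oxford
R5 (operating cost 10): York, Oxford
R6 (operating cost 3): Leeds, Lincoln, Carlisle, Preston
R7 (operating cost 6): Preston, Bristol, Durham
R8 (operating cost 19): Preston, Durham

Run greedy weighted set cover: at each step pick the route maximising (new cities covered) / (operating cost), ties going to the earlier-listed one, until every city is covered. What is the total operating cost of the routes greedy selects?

Pick 1: R6 adds 4 new (Leeds, Lincoln, Carlisle, Preston) at operating cost 3 (ratio 4/3).
Pick 2: R7 adds 2 new (Bristol, Durham) at operating cost 6 (ratio 2/6).
Pick 3: R4 adds 2 new (York, Oxford) at operating cost 8 (ratio 2/8).
Greedy total operating cost: 3 + 6 + 8 = 17.

17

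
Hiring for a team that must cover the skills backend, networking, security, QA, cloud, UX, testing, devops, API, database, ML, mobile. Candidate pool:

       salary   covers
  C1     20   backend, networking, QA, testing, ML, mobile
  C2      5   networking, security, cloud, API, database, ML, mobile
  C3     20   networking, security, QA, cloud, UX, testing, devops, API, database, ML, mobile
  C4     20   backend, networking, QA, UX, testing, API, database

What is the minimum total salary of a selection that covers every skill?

C1, C3 cover every skill at salary 20 + 20 = 40.
Any cover uses at least 2 candidates; among all covering selections none totals below 40.
Greedy by coverage-per-salary would pick C2, C3, C1 for 45 — worse than the optimum 40.

40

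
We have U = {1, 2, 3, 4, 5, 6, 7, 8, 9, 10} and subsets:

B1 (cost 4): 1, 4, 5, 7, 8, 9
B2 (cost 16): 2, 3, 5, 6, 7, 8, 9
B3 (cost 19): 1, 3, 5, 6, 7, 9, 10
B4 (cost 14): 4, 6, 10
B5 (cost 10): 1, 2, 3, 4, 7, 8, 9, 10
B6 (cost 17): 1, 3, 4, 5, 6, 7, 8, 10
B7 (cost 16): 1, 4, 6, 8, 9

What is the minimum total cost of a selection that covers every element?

26

B2, B5 cover every element at cost 16 + 10 = 26.
Any cover uses at least 2 sets; among all covering selections none totals below 26.
Greedy by coverage-per-cost would pick B1, B5, B4 for 28 — worse than the optimum 26.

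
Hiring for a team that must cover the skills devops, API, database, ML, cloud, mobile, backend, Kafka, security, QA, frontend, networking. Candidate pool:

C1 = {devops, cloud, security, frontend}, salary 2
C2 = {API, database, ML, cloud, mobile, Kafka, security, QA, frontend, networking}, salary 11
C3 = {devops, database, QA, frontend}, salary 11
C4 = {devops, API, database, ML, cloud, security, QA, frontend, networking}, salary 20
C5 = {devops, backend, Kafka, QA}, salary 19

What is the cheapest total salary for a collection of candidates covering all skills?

C2, C5 cover every skill at salary 11 + 19 = 30.
Any cover uses at least 2 candidates; among all covering selections none totals below 30.
Greedy by coverage-per-salary would pick C1, C2, C5 for 32 — worse than the optimum 30.

30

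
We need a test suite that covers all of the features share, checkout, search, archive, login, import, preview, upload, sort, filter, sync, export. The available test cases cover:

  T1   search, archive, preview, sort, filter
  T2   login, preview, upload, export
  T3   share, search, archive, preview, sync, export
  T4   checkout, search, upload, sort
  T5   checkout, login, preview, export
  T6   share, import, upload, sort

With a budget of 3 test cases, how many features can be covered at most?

Choosing T1, T5, T6 covers {share, checkout, search, archive, login, import, preview, upload, sort, filter, export} — 11 features.
No choice of 3 test cases does better; here sync is left uncovered.

11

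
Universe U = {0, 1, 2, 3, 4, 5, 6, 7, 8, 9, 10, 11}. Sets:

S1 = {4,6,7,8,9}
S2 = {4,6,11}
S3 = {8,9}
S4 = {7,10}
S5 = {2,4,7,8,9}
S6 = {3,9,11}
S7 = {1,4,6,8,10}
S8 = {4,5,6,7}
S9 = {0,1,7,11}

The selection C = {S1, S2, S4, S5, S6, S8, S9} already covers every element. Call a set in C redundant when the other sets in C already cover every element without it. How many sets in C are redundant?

2

Drop S1: the rest still cover every element — redundant.
Drop S2: the rest still cover every element — redundant.
Drop S4: 10 uncovered — not redundant.
Drop S5: 2 uncovered — not redundant.
Drop S6: 3 uncovered — not redundant.
Drop S8: 5 uncovered — not redundant.
Drop S9: 0, 1 uncovered — not redundant.
2 redundant: S1, S2.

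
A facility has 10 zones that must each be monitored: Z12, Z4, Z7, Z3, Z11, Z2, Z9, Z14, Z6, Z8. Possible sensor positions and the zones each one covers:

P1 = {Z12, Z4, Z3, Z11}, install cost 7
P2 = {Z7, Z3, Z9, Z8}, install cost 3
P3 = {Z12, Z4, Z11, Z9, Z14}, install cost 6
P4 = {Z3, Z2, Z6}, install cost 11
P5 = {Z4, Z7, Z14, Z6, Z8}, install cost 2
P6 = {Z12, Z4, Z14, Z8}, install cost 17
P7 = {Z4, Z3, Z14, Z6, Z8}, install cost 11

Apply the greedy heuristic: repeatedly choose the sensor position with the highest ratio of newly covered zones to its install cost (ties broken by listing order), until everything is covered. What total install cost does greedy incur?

22

Pick 1: P5 adds 5 new (Z4, Z7, Z14, Z6, Z8) at install cost 2 (ratio 5/2).
Pick 2: P2 adds 2 new (Z3, Z9) at install cost 3 (ratio 2/3).
Pick 3: P3 adds 2 new (Z12, Z11) at install cost 6 (ratio 2/6).
Pick 4: P4 adds 1 new (Z2) at install cost 11 (ratio 1/11).
Greedy total install cost: 2 + 3 + 6 + 11 = 22. (The true optimum is 19, so greedy overshoots here.)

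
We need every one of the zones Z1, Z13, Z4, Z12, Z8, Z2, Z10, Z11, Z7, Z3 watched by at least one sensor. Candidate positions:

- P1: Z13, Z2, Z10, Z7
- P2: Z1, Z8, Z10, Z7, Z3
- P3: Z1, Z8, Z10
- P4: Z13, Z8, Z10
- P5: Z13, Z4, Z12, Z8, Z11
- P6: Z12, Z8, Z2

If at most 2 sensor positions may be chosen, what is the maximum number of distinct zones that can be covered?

9

Choosing P2, P5 covers {Z1, Z13, Z4, Z12, Z8, Z10, Z11, Z7, Z3} — 9 zones.
No choice of 2 sensor positions does better; here Z2 is left uncovered.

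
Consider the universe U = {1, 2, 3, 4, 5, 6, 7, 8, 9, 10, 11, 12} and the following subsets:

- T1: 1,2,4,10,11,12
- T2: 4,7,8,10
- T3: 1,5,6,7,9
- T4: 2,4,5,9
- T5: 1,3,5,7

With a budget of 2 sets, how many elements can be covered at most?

10

Choosing T1, T3 covers {1, 2, 4, 5, 6, 7, 9, 10, 11, 12} — 10 elements.
No choice of 2 sets does better; here 3, 8 are left uncovered.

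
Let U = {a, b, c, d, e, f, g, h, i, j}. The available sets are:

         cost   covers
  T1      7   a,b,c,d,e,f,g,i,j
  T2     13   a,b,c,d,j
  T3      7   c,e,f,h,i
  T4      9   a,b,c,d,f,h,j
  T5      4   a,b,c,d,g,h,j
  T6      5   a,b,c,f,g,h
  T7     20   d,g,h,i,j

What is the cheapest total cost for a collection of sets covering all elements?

T1, T5 cover every element at cost 7 + 4 = 11.
Any cover uses at least 2 sets; among all covering selections none totals below 11.

11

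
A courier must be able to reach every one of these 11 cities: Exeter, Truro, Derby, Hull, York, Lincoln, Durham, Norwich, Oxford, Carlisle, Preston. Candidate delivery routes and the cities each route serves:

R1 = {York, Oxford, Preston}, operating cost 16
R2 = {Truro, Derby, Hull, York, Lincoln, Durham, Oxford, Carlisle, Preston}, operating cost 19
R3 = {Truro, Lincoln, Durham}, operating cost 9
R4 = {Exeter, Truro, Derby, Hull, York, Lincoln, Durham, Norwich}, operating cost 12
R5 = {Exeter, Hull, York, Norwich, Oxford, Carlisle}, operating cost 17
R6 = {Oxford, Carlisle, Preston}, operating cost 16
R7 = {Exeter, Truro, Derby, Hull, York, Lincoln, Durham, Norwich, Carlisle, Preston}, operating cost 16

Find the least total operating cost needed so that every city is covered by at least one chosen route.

28

R4, R6 cover every city at operating cost 12 + 16 = 28.
Any cover uses at least 2 routes; among all covering selections none totals below 28.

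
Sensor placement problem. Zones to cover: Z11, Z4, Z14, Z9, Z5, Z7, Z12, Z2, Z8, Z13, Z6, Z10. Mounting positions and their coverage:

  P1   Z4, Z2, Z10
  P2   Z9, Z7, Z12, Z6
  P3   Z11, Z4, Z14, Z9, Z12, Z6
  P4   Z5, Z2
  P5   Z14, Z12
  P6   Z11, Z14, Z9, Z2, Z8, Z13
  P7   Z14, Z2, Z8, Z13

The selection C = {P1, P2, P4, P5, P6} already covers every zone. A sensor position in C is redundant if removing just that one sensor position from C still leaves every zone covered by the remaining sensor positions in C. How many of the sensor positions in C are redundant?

Drop P1: Z4, Z10 uncovered — not redundant.
Drop P2: Z7, Z6 uncovered — not redundant.
Drop P4: Z5 uncovered — not redundant.
Drop P5: the rest still cover every zone — redundant.
Drop P6: Z11, Z8, Z13 uncovered — not redundant.
1 redundant: P5.

1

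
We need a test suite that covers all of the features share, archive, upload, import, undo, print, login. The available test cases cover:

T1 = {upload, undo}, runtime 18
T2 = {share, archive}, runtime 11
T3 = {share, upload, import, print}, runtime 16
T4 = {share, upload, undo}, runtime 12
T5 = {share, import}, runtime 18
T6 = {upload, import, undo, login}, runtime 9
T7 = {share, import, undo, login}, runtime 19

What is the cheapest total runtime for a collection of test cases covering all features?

36

T2, T3, T6 cover every feature at runtime 11 + 16 + 9 = 36.
Any cover uses at least 3 test cases; among all covering selections none totals below 36.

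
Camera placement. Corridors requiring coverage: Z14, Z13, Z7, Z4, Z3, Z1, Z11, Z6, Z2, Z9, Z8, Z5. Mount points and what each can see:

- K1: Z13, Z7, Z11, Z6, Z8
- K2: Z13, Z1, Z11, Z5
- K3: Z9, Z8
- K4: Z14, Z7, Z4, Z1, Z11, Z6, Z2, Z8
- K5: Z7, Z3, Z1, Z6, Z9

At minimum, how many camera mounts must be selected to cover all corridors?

3

K2, K4, K5 together cover {Z14, Z13, Z7, Z4, Z3, Z1, Z11, Z6, Z2, Z9, Z8, Z5} — every corridor.
No 2 of the 5 camera mounts cover everything (all 10 pairs fall short), so 3 is minimum.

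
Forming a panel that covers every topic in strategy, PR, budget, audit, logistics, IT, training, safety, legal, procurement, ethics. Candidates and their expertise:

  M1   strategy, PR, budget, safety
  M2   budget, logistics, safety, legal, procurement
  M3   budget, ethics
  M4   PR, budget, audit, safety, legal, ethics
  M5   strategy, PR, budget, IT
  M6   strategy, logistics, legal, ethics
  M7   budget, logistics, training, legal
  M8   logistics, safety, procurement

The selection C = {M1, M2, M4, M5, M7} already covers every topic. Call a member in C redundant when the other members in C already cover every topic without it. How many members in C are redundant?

Drop M1: the rest still cover every topic — redundant.
Drop M2: procurement uncovered — not redundant.
Drop M4: audit, ethics uncovered — not redundant.
Drop M5: IT uncovered — not redundant.
Drop M7: training uncovered — not redundant.
1 redundant: M1.

1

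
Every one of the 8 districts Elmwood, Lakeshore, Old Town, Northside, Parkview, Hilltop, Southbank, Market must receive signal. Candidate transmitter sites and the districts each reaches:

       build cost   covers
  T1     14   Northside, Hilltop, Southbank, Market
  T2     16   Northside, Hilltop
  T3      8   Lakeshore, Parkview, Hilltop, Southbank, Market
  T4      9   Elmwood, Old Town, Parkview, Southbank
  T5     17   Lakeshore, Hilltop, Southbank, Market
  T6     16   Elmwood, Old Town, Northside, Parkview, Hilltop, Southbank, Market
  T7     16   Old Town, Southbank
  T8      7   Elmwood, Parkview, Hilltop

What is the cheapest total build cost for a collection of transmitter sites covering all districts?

24

T3, T6 cover every district at build cost 8 + 16 = 24.
Any cover uses at least 2 transmitter sites; among all covering selections none totals below 24.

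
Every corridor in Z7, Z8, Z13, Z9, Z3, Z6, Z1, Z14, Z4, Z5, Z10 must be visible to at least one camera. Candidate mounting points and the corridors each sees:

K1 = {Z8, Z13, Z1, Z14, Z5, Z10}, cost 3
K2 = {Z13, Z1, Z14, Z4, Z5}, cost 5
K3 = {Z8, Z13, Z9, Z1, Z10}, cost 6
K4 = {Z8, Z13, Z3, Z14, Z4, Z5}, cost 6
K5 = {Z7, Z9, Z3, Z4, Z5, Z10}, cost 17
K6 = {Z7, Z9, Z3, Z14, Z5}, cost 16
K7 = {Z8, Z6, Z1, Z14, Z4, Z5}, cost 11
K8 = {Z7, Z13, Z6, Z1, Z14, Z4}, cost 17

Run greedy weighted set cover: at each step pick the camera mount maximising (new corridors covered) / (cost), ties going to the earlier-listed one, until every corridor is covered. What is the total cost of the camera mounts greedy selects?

Pick 1: K1 adds 6 new (Z8, Z13, Z1, Z14, Z5, Z10) at cost 3 (ratio 6/3).
Pick 2: K4 adds 2 new (Z3, Z4) at cost 6 (ratio 2/6).
Pick 3: K3 adds 1 new (Z9) at cost 6 (ratio 1/6).
Pick 4: K8 adds 2 new (Z7, Z6) at cost 17 (ratio 2/17).
Greedy total cost: 3 + 6 + 6 + 17 = 32. (The true optimum is 29, so greedy overshoots here.)

32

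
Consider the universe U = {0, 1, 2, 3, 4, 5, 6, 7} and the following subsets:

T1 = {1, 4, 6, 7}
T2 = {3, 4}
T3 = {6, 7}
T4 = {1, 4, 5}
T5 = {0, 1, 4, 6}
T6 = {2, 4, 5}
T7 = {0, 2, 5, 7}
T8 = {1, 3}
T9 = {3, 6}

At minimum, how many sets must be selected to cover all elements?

T1, T2, T7 together cover {0, 1, 2, 3, 4, 5, 6, 7} — every element.
No 2 of the 9 sets cover everything (all 36 pairs fall short), so 3 is minimum.

3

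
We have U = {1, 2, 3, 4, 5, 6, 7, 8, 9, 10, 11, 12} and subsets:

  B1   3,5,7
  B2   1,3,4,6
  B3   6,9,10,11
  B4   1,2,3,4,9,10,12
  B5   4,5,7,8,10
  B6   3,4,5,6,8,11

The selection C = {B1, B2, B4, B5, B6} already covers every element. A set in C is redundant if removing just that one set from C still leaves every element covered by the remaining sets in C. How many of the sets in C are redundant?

3

Drop B1: the rest still cover every element — redundant.
Drop B2: the rest still cover every element — redundant.
Drop B4: 2, 9, 12 uncovered — not redundant.
Drop B5: the rest still cover every element — redundant.
Drop B6: 11 uncovered — not redundant.
3 redundant: B1, B2, B5.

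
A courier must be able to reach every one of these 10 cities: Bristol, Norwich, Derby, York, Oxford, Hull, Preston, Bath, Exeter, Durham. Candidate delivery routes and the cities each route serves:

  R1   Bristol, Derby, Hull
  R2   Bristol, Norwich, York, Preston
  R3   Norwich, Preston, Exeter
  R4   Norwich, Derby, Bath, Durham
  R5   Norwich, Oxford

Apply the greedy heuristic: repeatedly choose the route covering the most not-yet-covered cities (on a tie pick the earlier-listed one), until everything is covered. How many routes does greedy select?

Pick 1: R2 covers 4 new cities (Bristol, Norwich, York, Preston).
Pick 2: R4 covers 3 new cities (Derby, Bath, Durham).
Pick 3: R1 covers 1 new cities (Hull).
Pick 4: R3 covers 1 new cities (Exeter).
Pick 5: R5 covers 1 new cities (Oxford).
Greedy uses 5 routes.

5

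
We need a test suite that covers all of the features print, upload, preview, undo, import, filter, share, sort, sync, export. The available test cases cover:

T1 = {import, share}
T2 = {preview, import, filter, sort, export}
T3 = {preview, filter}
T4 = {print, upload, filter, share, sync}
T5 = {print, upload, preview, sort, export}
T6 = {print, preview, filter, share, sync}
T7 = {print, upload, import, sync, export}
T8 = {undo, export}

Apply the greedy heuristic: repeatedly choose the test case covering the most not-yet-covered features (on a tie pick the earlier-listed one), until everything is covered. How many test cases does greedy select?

Pick 1: T2 covers 5 new features (preview, import, filter, sort, export).
Pick 2: T4 covers 4 new features (print, upload, share, sync).
Pick 3: T8 covers 1 new features (undo).
Greedy uses 3 test cases.

3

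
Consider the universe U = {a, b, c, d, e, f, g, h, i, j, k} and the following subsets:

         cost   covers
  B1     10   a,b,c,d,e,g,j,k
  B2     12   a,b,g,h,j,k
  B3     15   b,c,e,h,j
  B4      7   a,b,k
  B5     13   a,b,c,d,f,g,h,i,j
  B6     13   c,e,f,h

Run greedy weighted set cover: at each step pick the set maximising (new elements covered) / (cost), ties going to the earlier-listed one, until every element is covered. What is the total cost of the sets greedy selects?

23

Pick 1: B1 adds 8 new (a, b, c, d, e, g, j, k) at cost 10 (ratio 8/10).
Pick 2: B5 adds 3 new (f, h, i) at cost 13 (ratio 3/13).
Greedy total cost: 10 + 13 = 23.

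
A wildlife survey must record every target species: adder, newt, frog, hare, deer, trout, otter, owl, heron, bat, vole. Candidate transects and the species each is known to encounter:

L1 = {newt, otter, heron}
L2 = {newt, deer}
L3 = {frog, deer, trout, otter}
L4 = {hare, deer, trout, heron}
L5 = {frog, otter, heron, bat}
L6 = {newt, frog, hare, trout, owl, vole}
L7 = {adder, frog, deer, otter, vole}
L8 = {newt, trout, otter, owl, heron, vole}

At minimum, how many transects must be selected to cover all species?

3

L5, L6, L7 together cover {adder, newt, frog, hare, deer, trout, otter, owl, heron, bat, vole} — every species.
No 2 of the 8 transects cover everything (all 28 pairs fall short), so 3 is minimum.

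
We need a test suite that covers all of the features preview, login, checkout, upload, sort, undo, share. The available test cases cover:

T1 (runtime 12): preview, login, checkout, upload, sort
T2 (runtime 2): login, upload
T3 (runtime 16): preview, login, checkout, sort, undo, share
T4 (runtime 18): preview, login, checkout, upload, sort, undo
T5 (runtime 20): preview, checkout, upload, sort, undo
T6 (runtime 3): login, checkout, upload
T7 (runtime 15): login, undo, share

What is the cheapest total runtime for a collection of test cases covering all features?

T2, T3 cover every feature at runtime 2 + 16 = 18.
Any cover uses at least 2 test cases; among all covering selections none totals below 18.

18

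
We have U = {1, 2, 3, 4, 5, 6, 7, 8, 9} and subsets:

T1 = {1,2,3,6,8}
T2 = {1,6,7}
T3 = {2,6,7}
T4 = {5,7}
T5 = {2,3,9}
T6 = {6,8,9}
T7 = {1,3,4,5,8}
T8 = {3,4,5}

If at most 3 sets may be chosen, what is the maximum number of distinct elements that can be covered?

Choosing T2, T5, T7 covers {1, 2, 3, 4, 5, 6, 7, 8, 9} — 9 elements.
That is all 9 elements.

9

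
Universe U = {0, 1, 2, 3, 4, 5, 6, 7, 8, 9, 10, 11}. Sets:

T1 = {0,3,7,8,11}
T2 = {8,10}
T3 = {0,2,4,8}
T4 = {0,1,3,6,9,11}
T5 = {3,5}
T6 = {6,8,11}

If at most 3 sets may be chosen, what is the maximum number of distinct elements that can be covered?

Choosing T1, T3, T4 covers {0, 1, 2, 3, 4, 6, 7, 8, 9, 11} — 10 elements.
No choice of 3 sets does better; here 5, 10 are left uncovered.

10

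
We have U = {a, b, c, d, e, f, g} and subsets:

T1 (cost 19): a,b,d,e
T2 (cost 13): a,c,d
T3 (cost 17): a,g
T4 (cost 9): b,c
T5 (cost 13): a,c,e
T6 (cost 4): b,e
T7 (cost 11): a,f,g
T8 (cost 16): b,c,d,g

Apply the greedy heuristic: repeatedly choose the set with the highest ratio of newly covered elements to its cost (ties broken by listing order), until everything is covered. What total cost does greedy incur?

28

Pick 1: T6 adds 2 new (b, e) at cost 4 (ratio 2/4).
Pick 2: T7 adds 3 new (a, f, g) at cost 11 (ratio 3/11).
Pick 3: T2 adds 2 new (c, d) at cost 13 (ratio 2/13).
Greedy total cost: 4 + 11 + 13 = 28.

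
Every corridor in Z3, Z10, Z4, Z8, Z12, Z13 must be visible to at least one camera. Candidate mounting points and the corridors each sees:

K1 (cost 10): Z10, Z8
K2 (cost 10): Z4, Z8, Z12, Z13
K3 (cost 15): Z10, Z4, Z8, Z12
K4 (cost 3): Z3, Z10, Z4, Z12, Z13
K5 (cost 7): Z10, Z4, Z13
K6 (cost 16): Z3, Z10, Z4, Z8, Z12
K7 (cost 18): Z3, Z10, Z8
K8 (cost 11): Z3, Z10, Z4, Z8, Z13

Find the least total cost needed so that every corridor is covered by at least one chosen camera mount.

13

K1, K4 cover every corridor at cost 10 + 3 = 13.
Any cover uses at least 2 camera mounts; among all covering selections none totals below 13.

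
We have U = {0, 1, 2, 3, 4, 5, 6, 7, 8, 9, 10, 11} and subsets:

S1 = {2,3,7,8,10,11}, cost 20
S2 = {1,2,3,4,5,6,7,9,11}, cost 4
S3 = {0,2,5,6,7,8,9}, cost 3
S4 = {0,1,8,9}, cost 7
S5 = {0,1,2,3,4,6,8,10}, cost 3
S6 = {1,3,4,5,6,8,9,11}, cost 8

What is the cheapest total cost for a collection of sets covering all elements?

7

S2, S5 cover every element at cost 4 + 3 = 7.
Any cover uses at least 2 sets; among all covering selections none totals below 7.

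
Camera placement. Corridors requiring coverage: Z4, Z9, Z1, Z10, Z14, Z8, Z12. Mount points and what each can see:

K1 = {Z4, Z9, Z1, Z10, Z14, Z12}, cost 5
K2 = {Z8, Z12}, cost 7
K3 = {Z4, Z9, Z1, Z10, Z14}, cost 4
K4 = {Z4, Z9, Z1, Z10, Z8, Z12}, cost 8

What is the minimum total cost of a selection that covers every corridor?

K2, K3 cover every corridor at cost 7 + 4 = 11.
Any cover uses at least 2 camera mounts; among all covering selections none totals below 11.

11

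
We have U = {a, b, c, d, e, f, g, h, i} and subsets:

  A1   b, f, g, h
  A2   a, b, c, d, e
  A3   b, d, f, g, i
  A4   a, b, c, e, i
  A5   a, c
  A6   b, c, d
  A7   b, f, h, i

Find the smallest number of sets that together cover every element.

A1, A2, A3 together cover {a, b, c, d, e, f, g, h, i} — every element.
No 2 of the 7 sets cover everything (all 21 pairs fall short), so 3 is minimum.

3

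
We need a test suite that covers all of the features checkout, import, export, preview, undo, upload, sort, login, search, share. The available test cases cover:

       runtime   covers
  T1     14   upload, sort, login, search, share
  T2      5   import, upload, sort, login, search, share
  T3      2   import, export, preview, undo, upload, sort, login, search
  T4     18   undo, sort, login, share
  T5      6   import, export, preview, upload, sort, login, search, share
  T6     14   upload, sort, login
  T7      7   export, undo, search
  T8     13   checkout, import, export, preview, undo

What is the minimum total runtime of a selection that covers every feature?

18

T2, T8 cover every feature at runtime 5 + 13 = 18.
Any cover uses at least 2 test cases; among all covering selections none totals below 18.
Greedy by coverage-per-runtime would pick T3, T2, T8 for 20 — worse than the optimum 18.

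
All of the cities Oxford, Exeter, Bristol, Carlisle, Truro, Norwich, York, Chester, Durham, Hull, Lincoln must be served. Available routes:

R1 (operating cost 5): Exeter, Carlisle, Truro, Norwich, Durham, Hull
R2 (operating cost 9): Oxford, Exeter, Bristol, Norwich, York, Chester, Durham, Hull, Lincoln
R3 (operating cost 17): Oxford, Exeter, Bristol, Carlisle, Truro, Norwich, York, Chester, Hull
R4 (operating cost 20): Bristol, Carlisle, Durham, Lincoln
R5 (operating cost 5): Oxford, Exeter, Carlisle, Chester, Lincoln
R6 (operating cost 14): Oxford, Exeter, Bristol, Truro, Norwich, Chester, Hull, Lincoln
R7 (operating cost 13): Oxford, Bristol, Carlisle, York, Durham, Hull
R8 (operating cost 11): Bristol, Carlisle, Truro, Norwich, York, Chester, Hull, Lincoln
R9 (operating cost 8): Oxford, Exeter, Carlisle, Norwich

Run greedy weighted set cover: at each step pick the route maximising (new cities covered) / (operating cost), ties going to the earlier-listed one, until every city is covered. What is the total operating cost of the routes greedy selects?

19

Pick 1: R1 adds 6 new (Exeter, Carlisle, Truro, Norwich, Durham, Hull) at operating cost 5 (ratio 6/5).
Pick 2: R5 adds 3 new (Oxford, Chester, Lincoln) at operating cost 5 (ratio 3/5).
Pick 3: R2 adds 2 new (Bristol, York) at operating cost 9 (ratio 2/9).
Greedy total operating cost: 5 + 5 + 9 = 19. (The true optimum is 14, so greedy overshoots here.)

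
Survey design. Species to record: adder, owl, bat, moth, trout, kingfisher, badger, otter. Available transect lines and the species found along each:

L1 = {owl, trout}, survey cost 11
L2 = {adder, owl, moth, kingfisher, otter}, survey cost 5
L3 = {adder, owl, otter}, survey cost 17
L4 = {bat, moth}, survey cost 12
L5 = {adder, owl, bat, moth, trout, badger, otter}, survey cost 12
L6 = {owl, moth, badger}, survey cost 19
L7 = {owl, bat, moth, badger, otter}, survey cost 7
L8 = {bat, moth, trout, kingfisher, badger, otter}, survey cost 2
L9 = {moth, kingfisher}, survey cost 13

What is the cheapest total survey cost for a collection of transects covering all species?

7

L2, L8 cover every species at survey cost 5 + 2 = 7.
Any cover uses at least 2 transects; among all covering selections none totals below 7.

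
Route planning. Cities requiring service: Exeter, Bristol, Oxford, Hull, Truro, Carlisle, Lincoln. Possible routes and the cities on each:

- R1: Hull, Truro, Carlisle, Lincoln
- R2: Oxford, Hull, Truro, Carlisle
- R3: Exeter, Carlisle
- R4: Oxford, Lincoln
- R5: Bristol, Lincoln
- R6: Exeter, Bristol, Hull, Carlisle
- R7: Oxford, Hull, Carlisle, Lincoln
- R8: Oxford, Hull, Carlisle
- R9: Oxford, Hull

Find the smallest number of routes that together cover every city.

R1, R2, R6 together cover {Exeter, Bristol, Oxford, Hull, Truro, Carlisle, Lincoln} — every city.
No 2 of the 9 routes cover everything (all 36 pairs fall short), so 3 is minimum.

3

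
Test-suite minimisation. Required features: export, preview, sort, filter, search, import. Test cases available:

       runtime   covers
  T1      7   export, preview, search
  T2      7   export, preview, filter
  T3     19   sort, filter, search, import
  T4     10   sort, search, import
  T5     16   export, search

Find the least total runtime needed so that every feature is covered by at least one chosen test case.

T2, T4 cover every feature at runtime 7 + 10 = 17.
Any cover uses at least 2 test cases; among all covering selections none totals below 17.
Greedy by coverage-per-runtime would pick T1, T4, T2 for 24 — worse than the optimum 17.

17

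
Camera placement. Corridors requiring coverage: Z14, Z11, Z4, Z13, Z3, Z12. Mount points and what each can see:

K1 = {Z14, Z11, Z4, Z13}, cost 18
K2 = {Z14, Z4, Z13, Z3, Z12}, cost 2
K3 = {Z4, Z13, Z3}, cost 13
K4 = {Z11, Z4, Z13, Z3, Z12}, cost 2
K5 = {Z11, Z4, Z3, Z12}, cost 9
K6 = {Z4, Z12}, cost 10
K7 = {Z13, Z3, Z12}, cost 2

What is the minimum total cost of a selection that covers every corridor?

K2, K4 cover every corridor at cost 2 + 2 = 4.
Any cover uses at least 2 camera mounts; among all covering selections none totals below 4.

4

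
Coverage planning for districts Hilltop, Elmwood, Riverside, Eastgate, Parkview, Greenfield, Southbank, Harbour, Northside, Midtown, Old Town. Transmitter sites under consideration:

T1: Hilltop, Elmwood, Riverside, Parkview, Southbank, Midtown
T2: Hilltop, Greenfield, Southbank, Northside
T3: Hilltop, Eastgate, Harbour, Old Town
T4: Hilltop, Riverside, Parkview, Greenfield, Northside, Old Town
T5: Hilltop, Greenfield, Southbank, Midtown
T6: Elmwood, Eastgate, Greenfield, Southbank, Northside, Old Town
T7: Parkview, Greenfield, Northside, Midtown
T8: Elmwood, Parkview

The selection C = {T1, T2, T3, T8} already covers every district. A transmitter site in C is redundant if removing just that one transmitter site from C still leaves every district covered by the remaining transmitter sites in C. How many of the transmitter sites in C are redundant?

Drop T1: Riverside, Midtown uncovered — not redundant.
Drop T2: Greenfield, Northside uncovered — not redundant.
Drop T3: Eastgate, Harbour, Old Town uncovered — not redundant.
Drop T8: the rest still cover every district — redundant.
1 redundant: T8.

1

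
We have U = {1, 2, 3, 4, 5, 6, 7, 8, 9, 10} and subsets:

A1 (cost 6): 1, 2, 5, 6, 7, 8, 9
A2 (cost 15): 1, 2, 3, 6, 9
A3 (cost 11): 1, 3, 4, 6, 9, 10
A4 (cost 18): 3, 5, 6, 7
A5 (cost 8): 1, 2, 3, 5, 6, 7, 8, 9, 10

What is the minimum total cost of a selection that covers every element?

A1, A3 cover every element at cost 6 + 11 = 17.
Any cover uses at least 2 sets; among all covering selections none totals below 17.

17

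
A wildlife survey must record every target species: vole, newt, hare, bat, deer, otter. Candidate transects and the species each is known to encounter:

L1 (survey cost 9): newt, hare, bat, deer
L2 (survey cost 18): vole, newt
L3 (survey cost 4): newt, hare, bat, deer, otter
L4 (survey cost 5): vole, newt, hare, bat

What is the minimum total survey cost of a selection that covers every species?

L3, L4 cover every species at survey cost 4 + 5 = 9.
Any cover uses at least 2 transects; among all covering selections none totals below 9.

9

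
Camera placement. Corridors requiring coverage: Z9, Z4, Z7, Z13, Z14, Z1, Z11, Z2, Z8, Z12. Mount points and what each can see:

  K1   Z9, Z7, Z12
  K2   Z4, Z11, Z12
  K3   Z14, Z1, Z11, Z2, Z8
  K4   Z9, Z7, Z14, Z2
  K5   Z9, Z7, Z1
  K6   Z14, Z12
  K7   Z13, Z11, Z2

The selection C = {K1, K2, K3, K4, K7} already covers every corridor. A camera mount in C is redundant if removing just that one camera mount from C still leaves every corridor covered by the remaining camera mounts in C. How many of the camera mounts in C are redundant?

2

Drop K1: the rest still cover every corridor — redundant.
Drop K2: Z4 uncovered — not redundant.
Drop K3: Z1, Z8 uncovered — not redundant.
Drop K4: the rest still cover every corridor — redundant.
Drop K7: Z13 uncovered — not redundant.
2 redundant: K1, K4.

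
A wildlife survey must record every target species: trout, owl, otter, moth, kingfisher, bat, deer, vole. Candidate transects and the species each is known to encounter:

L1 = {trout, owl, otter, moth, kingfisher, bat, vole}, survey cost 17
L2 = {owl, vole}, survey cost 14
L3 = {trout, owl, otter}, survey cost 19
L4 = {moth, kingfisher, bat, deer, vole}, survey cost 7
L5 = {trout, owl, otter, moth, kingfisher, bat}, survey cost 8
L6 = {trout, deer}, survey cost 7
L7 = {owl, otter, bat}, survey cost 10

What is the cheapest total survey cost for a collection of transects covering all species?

15

L4, L5 cover every species at survey cost 7 + 8 = 15.
Any cover uses at least 2 transects; among all covering selections none totals below 15.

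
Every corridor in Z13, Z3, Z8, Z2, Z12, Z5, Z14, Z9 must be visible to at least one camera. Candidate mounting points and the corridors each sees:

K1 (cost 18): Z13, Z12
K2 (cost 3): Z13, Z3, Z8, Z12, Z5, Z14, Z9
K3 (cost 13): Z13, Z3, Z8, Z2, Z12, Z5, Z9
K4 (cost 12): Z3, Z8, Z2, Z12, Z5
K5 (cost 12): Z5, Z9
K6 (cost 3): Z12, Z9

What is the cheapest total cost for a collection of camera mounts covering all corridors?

15

K2, K4 cover every corridor at cost 3 + 12 = 15.
Any cover uses at least 2 camera mounts; among all covering selections none totals below 15.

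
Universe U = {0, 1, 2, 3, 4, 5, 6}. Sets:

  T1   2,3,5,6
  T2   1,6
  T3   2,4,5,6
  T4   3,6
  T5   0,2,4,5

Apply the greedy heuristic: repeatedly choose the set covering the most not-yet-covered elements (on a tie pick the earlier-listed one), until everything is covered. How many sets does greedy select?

3

Pick 1: T1 covers 4 new elements (2, 3, 5, 6).
Pick 2: T5 covers 2 new elements (0, 4).
Pick 3: T2 covers 1 new elements (1).
Greedy uses 3 sets.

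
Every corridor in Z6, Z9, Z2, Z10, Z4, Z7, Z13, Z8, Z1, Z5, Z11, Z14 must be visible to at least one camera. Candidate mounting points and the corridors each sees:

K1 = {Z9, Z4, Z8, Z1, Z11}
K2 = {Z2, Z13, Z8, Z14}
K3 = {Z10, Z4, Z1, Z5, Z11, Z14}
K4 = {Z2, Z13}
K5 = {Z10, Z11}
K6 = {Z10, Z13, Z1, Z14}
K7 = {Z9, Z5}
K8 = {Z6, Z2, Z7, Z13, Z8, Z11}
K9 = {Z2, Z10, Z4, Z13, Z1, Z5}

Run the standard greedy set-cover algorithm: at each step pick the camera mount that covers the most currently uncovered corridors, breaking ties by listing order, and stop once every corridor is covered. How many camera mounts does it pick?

3

Pick 1: K3 covers 6 new corridors (Z10, Z4, Z1, Z5, Z11, Z14).
Pick 2: K8 covers 5 new corridors (Z6, Z2, Z7, Z13, Z8).
Pick 3: K1 covers 1 new corridors (Z9).
Greedy uses 3 camera mounts.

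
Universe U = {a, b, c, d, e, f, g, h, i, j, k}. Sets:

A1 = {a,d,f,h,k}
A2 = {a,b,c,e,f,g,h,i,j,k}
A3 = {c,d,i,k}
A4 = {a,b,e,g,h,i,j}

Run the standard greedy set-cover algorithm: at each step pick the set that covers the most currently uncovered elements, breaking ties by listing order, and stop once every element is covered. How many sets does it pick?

Pick 1: A2 covers 10 new elements (a, b, c, e, f, g, h, i, j, k).
Pick 2: A1 covers 1 new elements (d).
Greedy uses 2 sets.

2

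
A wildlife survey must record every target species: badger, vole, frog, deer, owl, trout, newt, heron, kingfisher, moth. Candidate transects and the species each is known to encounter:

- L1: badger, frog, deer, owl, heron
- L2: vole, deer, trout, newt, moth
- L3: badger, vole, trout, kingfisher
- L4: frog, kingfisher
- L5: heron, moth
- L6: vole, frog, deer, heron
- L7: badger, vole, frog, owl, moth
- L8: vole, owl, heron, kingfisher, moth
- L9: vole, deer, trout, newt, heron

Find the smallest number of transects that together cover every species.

3

L1, L2, L3 together cover {badger, vole, frog, deer, owl, trout, newt, heron, kingfisher, moth} — every species.
No 2 of the 9 transects cover everything (all 36 pairs fall short), so 3 is minimum.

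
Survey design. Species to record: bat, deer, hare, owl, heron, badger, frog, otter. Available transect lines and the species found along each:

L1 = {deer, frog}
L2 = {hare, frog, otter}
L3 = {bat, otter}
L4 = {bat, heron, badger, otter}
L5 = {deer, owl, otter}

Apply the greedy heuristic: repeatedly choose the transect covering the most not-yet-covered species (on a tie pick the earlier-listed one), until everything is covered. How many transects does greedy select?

Pick 1: L4 covers 4 new species (bat, heron, badger, otter).
Pick 2: L1 covers 2 new species (deer, frog).
Pick 3: L2 covers 1 new species (hare).
Pick 4: L5 covers 1 new species (owl).
Greedy uses 4 transects. (The true minimum is 3.)

4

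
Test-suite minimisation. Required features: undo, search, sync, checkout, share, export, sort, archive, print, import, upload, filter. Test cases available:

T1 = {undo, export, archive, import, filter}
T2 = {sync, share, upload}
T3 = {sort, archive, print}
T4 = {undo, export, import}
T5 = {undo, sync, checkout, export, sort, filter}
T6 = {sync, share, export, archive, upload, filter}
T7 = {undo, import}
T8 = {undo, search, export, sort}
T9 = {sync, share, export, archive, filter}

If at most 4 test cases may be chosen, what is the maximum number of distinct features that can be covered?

11

Choosing T1, T2, T3, T5 covers {undo, sync, checkout, share, export, sort, archive, print, import, upload, filter} — 11 features.
No choice of 4 test cases does better; here search is left uncovered.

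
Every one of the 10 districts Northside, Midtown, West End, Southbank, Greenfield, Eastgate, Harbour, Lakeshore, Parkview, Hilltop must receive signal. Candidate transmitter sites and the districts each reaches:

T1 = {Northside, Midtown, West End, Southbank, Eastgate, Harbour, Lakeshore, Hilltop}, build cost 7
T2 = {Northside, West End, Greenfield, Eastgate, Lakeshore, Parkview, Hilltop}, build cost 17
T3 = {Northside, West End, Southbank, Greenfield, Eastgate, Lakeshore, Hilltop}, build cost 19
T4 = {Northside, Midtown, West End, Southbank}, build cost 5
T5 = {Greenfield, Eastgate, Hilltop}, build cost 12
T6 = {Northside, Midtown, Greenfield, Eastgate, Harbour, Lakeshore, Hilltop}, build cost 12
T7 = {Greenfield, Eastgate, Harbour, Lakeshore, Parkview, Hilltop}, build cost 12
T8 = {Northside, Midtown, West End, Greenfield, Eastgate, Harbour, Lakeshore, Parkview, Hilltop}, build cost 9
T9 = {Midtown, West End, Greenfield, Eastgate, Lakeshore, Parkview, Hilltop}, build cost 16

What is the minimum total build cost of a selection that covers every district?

14

T4, T8 cover every district at build cost 5 + 9 = 14.
Any cover uses at least 2 transmitter sites; among all covering selections none totals below 14.
Greedy by coverage-per-build cost would pick T1, T8 for 16 — worse than the optimum 14.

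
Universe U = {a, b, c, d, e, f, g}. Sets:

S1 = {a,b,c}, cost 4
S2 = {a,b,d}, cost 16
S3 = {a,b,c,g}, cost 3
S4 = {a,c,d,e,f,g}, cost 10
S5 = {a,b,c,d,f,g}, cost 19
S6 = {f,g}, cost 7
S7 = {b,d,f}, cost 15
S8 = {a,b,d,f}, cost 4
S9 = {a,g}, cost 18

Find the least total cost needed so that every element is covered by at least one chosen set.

13

S3, S4 cover every element at cost 3 + 10 = 13.
Any cover uses at least 2 sets; among all covering selections none totals below 13.
Greedy by coverage-per-cost would pick S3, S8, S4 for 17 — worse than the optimum 13.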